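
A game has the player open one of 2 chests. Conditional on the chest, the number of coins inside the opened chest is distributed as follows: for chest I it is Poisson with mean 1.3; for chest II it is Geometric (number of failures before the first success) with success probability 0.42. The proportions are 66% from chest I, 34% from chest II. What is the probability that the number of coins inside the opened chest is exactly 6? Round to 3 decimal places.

0.007

Conditional on each chest, P(X = 6): I: 0.00182703; II: 0.0159889.
By total probability, P(X = 6) = 0.66·0.00182703 + 0.34·0.0159889 = 0.00664205.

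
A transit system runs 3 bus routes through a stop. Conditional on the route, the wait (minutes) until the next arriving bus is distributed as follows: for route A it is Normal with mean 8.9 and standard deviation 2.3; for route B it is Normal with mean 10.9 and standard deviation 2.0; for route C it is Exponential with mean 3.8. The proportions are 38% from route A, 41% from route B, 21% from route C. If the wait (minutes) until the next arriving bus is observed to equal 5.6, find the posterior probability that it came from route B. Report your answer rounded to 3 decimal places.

0.063

Likelihoods f(5.6 | ·): A: 0.0619673; B: 0.00595612; C: 0.0602842.
Posterior ∝ prior × likelihood. Numerator for B: 0.41·0.00595612 = 0.00244201.
Normalizing constant: 0.38·0.0619673 + 0.41·0.00595612 + 0.21·0.0602842 = 0.0386493.
P(B | observation) = 0.00244201 / 0.0386493 = 0.0631839.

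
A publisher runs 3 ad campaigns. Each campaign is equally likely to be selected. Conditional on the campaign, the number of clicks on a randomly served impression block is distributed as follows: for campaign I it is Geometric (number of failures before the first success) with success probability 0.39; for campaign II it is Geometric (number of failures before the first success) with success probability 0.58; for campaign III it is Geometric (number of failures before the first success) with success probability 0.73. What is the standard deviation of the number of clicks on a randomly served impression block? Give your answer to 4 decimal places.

Per component, I: μ=1.5641, E[X²]=6.45694; II: μ=0.724138, E[X²]=1.77289; III: μ=0.369863, E[X²]=0.64346.
E[X] = 0.333333·1.5641 + 0.333333·0.724138 + 0.333333·0.369863 = 0.886035.
E[X²] = 0.333333·6.45694 + 0.333333·1.77289 + 0.333333·0.64346 = 2.95776.
Var(X) = E[X²] − (E[X])² = 2.95776 − 0.785057 = 2.1727.
SD(X) = √2.1727 = 1.47401.

1.4740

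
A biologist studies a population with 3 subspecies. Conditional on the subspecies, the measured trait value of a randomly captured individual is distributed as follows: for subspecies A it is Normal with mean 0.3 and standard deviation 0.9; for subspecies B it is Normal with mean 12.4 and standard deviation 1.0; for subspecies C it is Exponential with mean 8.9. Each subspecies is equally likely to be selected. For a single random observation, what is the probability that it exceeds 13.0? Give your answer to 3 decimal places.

Conditional on each subspecies, P(X > 13.0): A: 0; B: 0.274253; C: 0.23208.
By total probability, P(X > 13.0) = 0.333333·0 + 0.333333·0.274253 + 0.333333·0.23208 = 0.168778.

0.169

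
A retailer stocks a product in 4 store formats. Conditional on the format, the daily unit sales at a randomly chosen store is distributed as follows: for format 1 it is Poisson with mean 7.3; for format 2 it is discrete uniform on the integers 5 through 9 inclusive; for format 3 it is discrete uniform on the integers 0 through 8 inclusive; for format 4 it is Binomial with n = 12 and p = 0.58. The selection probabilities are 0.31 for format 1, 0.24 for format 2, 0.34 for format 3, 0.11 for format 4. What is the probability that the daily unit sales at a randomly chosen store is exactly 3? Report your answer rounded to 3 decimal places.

Conditional on each format, P(X = 3): 1: 0.0437993; 2: 0; 3: 0.111111; 4: 0.0174562.
By total probability, P(X = 3) = 0.31·0.0437993 + 0.24·0 + 0.34·0.111111 + 0.11·0.0174562 = 0.0532758.

0.053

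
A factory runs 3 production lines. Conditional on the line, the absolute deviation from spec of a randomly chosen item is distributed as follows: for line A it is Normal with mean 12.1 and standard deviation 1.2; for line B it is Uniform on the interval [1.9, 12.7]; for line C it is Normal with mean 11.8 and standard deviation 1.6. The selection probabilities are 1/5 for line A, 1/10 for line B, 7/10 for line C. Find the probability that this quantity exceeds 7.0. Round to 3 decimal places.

0.952

Conditional on each line, P(X > 7.0): A: 0.999989; B: 0.527778; C: 0.99865.
By total probability, P(X > 7.0) = 0.2·0.999989 + 0.1·0.527778 + 0.7·0.99865 = 0.951831.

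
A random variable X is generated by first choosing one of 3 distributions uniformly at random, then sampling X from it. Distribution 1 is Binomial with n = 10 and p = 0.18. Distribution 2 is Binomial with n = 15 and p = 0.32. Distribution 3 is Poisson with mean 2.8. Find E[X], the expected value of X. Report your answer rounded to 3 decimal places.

3.133

Component means — 1: 1.8; 2: 4.8; 3: 2.8.
E[X] = 0.333333·1.8 + 0.333333·4.8 + 0.333333·2.8 = 3.13333.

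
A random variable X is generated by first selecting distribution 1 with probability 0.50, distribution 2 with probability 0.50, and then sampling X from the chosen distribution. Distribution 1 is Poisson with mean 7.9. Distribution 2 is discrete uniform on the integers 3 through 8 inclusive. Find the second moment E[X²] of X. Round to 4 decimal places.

51.7383

For each component E[X²] = Var + (mean)², giving 1: 70.31; 2: 33.1667.
Overall E[X²] = 0.5·70.31 + 0.5·33.1667 = 51.7383.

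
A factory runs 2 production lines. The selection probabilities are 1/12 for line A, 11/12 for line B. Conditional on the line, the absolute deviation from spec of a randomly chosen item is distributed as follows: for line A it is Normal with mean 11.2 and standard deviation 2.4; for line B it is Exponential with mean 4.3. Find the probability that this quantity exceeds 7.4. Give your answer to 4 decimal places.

0.2426

Conditional on each line, P(X > 7.4): A: 0.943327; B: 0.1789.
By total probability, P(X > 7.4) = 0.0833333·0.943327 + 0.916667·0.1789 = 0.242602.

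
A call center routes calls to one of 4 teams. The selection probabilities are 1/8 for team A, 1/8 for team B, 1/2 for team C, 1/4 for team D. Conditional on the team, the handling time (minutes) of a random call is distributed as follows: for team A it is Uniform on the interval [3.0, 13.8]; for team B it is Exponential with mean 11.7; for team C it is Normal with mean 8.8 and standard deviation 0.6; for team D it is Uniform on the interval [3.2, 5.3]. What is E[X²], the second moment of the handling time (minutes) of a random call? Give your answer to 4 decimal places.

For each component E[X²] = Var + (mean)², giving A: 80.28; B: 273.78; C: 77.8; D: 18.43.
Overall E[X²] = 0.125·80.28 + 0.125·273.78 + 0.5·77.8 + 0.25·18.43 = 87.765.

87.7650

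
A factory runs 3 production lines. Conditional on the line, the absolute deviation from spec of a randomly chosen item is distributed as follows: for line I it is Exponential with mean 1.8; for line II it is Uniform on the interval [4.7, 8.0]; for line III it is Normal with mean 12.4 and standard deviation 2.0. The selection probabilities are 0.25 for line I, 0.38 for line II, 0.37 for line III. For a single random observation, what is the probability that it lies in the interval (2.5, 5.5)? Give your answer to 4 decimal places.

Conditional on each line, P(2.5 < X < 5.5): I: 0.202256; II: 0.242424; III: 0.000279922.
By total probability, P(2.5 < X < 5.5) = 0.25·0.202256 + 0.38·0.242424 + 0.37·0.000279922 = 0.142789.

0.1428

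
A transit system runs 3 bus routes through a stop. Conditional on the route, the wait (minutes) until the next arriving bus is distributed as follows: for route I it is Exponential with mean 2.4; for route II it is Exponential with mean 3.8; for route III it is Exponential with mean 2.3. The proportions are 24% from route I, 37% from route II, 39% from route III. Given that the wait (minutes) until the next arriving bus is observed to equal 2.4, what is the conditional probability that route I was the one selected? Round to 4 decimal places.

0.2481

Likelihoods f(2.4 | ·): I: 0.153283; II: 0.139935; III: 0.153142.
Posterior ∝ prior × likelihood. Numerator for I: 0.24·0.153283 = 0.0367879.
Normalizing constant: 0.24·0.153283 + 0.37·0.139935 + 0.39·0.153142 = 0.148289.
P(I | observation) = 0.0367879 / 0.148289 = 0.248082.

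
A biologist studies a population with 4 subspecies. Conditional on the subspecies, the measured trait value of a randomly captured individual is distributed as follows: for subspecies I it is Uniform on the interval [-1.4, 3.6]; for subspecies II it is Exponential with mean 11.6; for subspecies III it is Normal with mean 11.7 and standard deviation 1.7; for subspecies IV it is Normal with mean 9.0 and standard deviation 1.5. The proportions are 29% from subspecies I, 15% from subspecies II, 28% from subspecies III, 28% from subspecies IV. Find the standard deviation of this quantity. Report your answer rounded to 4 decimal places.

Per component, I: μ=1.1, E[X²]=3.29333; II: μ=11.6, E[X²]=269.12; III: μ=11.7, E[X²]=139.78; IV: μ=9, E[X²]=83.25.
E[X] = 0.29·1.1 + 0.15·11.6 + 0.28·11.7 + 0.28·9 = 7.855.
E[X²] = 0.29·3.29333 + 0.15·269.12 + 0.28·139.78 + 0.28·83.25 = 103.771.
Var(X) = E[X²] − (E[X])² = 103.771 − 61.701 = 42.0704.
SD(X) = √42.0704 = 6.48617.

6.4862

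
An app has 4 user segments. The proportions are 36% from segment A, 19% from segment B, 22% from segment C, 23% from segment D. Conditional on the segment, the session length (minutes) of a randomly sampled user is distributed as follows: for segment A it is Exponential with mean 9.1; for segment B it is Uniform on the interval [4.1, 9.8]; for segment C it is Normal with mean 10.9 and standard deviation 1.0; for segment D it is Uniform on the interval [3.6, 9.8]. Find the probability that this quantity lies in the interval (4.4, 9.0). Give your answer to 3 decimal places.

Conditional on each segment, P(4.4 < X < 9.0): A: 0.244667; B: 0.807018; C: 0.0287166; D: 0.741935.
By total probability, P(4.4 < X < 9.0) = 0.36·0.244667 + 0.19·0.807018 + 0.22·0.0287166 + 0.23·0.741935 = 0.418376.

0.418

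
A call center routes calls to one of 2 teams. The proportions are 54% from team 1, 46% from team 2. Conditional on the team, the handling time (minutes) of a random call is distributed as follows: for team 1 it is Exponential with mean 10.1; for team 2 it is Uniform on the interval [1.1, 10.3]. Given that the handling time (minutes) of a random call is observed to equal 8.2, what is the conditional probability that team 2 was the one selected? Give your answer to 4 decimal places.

Likelihoods f(8.2 | ·): 1: 0.0439626; 2: 0.108696.
Posterior ∝ prior × likelihood. Numerator for 2: 0.46·0.108696 = 0.05.
Normalizing constant: 0.54·0.0439626 + 0.46·0.108696 = 0.0737398.
P(2 | observation) = 0.05 / 0.0737398 = 0.67806.

0.6781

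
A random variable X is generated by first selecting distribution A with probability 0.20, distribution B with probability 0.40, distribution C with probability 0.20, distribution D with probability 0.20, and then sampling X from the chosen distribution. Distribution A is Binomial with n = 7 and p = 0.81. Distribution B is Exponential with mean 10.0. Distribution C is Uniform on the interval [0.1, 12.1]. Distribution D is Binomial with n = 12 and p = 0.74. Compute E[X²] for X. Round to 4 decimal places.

For each component E[X²] = Var + (mean)², giving A: 33.2262; B: 200; C: 49.21; D: 81.1632.
Overall E[X²] = 0.2·33.2262 + 0.4·200 + 0.2·49.21 + 0.2·81.1632 = 112.72.

112.7199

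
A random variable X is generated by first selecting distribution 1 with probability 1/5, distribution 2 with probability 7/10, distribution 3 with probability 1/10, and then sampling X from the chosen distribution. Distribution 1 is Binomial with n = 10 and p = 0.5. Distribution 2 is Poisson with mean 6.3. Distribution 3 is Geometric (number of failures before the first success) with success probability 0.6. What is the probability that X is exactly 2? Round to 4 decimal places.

Conditional on each component, P(X = 2): 1: 0.0439453; 2: 0.0364415; 3: 0.096.
By total probability, P(X = 2) = 0.2·0.0439453 + 0.7·0.0364415 + 0.1·0.096 = 0.0438981.

0.0439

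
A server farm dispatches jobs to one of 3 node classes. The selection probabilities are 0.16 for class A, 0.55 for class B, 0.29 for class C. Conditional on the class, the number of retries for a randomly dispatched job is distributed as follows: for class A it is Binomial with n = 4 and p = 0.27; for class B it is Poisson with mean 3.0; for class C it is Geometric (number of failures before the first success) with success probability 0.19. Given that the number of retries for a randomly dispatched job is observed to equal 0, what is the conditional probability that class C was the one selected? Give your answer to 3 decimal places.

Likelihoods P(X=0 | ·): A: 0.283982; B: 0.0497871; C: 0.19.
Posterior ∝ prior × likelihood. Numerator for C: 0.29·0.19 = 0.0551.
Normalizing constant: 0.16·0.283982 + 0.55·0.0497871 + 0.29·0.19 = 0.12792.
P(C | observation) = 0.0551 / 0.12792 = 0.430738.

0.431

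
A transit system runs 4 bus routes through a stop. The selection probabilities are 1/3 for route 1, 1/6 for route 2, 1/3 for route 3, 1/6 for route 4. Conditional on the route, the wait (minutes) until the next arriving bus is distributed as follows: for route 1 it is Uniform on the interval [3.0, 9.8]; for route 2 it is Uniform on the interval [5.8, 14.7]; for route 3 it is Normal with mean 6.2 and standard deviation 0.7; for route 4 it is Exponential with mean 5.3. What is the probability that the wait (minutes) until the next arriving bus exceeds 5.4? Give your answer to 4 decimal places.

Conditional on each route, P(X > 5.4): 1: 0.647059; 2: 1; 3: 0.873451; 4: 0.361003.
By total probability, P(X > 5.4) = 0.333333·0.647059 + 0.166667·1 + 0.333333·0.873451 + 0.166667·0.361003 = 0.733671.

0.7337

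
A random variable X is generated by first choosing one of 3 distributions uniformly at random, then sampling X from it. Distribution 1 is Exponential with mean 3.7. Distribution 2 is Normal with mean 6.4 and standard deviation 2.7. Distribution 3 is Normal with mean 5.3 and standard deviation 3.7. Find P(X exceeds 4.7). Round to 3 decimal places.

Conditional on each component, P(X > 4.7): 1: 0.280756; 2: 0.735532; 3: 0.564411.
By total probability, P(X > 4.7) = 0.333333·0.280756 + 0.333333·0.735532 + 0.333333·0.564411 = 0.526899.

0.527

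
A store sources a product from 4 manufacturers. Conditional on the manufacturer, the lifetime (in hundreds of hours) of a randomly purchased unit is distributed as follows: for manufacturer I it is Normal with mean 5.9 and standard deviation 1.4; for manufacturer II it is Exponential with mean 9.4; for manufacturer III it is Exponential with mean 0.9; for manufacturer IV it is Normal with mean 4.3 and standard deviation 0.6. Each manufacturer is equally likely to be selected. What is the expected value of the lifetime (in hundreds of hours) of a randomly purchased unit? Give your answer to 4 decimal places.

5.1250

Component means — I: 5.9; II: 9.4; III: 0.9; IV: 4.3.
E[X] = 0.25·5.9 + 0.25·9.4 + 0.25·0.9 + 0.25·4.3 = 5.125.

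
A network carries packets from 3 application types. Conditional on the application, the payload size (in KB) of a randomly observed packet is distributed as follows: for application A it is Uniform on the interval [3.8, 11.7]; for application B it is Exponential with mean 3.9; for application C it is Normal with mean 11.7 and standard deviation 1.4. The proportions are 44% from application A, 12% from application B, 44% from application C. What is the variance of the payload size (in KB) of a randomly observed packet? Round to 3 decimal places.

11.992

Per component, A: μ=7.75, E[X²]=65.2633; B: μ=3.9, E[X²]=30.42; C: μ=11.7, E[X²]=138.85.
E[X] = 0.44·7.75 + 0.12·3.9 + 0.44·11.7 = 9.026.
E[X²] = 0.44·65.2633 + 0.12·30.42 + 0.44·138.85 = 93.4603.
Var(X) = E[X²] − (E[X])² = 93.4603 − 81.4687 = 11.9916.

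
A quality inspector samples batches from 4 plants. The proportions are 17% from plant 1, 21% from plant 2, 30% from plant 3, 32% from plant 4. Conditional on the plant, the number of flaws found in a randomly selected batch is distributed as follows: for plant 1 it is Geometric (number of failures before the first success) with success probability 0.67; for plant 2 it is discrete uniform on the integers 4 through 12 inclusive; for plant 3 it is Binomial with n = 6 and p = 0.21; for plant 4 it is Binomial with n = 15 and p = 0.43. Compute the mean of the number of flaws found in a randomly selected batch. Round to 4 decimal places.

4.2057

Component means — 1: 0.492537; 2: 8; 3: 1.26; 4: 6.45.
E[X] = 0.17·0.492537 + 0.21·8 + 0.3·1.26 + 0.32·6.45 = 4.20573.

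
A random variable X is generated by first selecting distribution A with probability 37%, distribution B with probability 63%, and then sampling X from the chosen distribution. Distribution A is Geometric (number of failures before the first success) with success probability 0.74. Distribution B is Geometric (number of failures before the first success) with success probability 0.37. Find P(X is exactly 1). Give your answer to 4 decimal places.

Conditional on each component, P(X = 1): A: 0.1924; B: 0.2331.
By total probability, P(X = 1) = 0.37·0.1924 + 0.63·0.2331 = 0.218041.

0.2180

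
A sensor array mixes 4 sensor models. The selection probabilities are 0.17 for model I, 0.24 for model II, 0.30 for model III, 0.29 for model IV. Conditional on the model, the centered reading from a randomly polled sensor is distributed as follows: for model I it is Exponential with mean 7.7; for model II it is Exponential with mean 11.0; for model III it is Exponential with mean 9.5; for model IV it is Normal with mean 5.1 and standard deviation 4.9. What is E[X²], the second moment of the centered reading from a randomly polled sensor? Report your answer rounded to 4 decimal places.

146.8944

For each component E[X²] = Var + (mean)², giving I: 118.58; II: 242; III: 180.5; IV: 50.02.
Overall E[X²] = 0.17·118.58 + 0.24·242 + 0.3·180.5 + 0.29·50.02 = 146.894.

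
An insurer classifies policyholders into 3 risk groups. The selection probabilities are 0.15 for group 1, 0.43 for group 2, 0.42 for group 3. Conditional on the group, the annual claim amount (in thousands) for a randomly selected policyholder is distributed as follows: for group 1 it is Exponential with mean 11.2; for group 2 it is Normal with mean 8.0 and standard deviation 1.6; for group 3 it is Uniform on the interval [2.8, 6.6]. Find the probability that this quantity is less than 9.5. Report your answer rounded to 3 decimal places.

Conditional on each group, P(X < 9.5): 1: 0.571821; 2: 0.825749; 3: 1.
By total probability, P(X < 9.5) = 0.15·0.571821 + 0.43·0.825749 + 0.42·1 = 0.860845.

0.861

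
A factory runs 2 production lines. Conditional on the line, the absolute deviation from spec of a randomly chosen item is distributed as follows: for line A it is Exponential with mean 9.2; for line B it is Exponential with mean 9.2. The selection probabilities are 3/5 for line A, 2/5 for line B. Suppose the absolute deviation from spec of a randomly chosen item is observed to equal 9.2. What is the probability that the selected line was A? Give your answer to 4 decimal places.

Likelihoods f(9.2 | ·): A: 0.0399869; B: 0.0399869.
Posterior ∝ prior × likelihood. Numerator for A: 0.6·0.0399869 = 0.0239921.
Normalizing constant: 0.6·0.0399869 + 0.4·0.0399869 = 0.0399869.
P(A | observation) = 0.0239921 / 0.0399869 = 0.6.

0.6000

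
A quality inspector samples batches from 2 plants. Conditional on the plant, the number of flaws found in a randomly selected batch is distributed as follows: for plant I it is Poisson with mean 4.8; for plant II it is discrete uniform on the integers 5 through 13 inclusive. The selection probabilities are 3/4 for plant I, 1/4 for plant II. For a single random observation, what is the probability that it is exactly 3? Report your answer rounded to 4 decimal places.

0.1138

Conditional on each plant, P(X = 3): I: 0.151691; II: 0.
By total probability, P(X = 3) = 0.75·0.151691 + 0.25·0 = 0.113768.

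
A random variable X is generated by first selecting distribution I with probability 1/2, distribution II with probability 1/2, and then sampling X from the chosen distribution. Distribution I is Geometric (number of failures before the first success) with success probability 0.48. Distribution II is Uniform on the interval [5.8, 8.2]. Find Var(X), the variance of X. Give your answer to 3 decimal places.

Per component, I: μ=1.08333, E[X²]=3.43056; II: μ=7, E[X²]=49.48.
E[X] = 0.5·1.08333 + 0.5·7 = 4.04167.
E[X²] = 0.5·3.43056 + 0.5·49.48 = 26.4553.
Var(X) = E[X²] − (E[X])² = 26.4553 − 16.3351 = 10.1202.

10.120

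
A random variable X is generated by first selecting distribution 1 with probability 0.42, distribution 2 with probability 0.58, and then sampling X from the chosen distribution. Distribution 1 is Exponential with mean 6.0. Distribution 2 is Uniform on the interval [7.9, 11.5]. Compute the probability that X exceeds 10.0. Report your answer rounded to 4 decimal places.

Conditional on each component, P(X > 10.0): 1: 0.188876; 2: 0.416667.
By total probability, P(X > 10.0) = 0.42·0.188876 + 0.58·0.416667 = 0.320994.

0.3210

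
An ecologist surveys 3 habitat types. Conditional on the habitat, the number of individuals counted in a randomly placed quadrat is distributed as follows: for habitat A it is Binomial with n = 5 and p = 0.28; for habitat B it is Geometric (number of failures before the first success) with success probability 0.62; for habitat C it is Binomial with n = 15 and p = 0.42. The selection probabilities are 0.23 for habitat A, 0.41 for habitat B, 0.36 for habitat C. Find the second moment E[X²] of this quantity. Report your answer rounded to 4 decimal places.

For each component E[X²] = Var + (mean)², giving A: 2.968; B: 1.3642; C: 43.344.
Overall E[X²] = 0.23·2.968 + 0.41·1.3642 + 0.36·43.344 = 16.8458.

16.8458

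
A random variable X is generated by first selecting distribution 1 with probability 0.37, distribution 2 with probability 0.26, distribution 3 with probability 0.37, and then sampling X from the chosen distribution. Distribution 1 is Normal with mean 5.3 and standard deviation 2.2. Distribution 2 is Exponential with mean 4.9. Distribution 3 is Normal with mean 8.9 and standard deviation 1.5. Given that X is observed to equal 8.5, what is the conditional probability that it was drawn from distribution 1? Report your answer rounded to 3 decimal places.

0.183

Likelihoods f(8.5 | ·): 1: 0.0629605; 2: 0.0360111; 3: 0.256671.
Posterior ∝ prior × likelihood. Numerator for 1: 0.37·0.0629605 = 0.0232954.
Normalizing constant: 0.37·0.0629605 + 0.26·0.0360111 + 0.37·0.256671 = 0.127627.
P(1 | observation) = 0.0232954 / 0.127627 = 0.182528.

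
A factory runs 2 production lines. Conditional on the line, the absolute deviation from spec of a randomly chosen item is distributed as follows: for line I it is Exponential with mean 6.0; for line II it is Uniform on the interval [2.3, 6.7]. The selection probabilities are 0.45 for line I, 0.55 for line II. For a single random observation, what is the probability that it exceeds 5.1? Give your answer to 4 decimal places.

Conditional on each line, P(X > 5.1): I: 0.427415; II: 0.363636.
By total probability, P(X > 5.1) = 0.45·0.427415 + 0.55·0.363636 = 0.392337.

0.3923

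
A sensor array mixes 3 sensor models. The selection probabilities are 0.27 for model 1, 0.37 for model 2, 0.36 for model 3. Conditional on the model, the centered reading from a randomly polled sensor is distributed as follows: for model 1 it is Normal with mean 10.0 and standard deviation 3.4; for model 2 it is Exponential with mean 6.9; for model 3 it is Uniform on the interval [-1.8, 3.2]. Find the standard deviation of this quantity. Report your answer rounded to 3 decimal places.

5.998

Per component, 1: μ=10, E[X²]=111.56; 2: μ=6.9, E[X²]=95.22; 3: μ=0.7, E[X²]=2.57333.
E[X] = 0.27·10 + 0.37·6.9 + 0.36·0.7 = 5.505.
E[X²] = 0.27·111.56 + 0.37·95.22 + 0.36·2.57333 = 66.279.
Var(X) = E[X²] − (E[X])² = 66.279 − 30.305 = 35.974.
SD(X) = √35.974 = 5.99783.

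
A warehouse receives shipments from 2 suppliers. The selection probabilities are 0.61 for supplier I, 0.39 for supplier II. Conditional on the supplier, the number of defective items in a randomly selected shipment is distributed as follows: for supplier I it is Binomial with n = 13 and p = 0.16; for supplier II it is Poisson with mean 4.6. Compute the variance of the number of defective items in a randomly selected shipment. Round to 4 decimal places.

Per component, I: μ=2.08, E[X²]=6.0736; II: μ=4.6, E[X²]=25.76.
E[X] = 0.61·2.08 + 0.39·4.6 = 3.0628.
E[X²] = 0.61·6.0736 + 0.39·25.76 = 13.7513.
Var(X) = E[X²] − (E[X])² = 13.7513 − 9.38074 = 4.37055.

4.3706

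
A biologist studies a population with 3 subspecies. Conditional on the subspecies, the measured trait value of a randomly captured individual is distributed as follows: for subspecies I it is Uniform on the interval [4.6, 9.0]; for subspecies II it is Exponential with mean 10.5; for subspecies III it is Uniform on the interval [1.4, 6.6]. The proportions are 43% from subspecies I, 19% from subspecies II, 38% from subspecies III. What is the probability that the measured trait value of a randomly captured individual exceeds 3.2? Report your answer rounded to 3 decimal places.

Conditional on each subspecies, P(X > 3.2): I: 1; II: 0.737299; III: 0.653846.
By total probability, P(X > 3.2) = 0.43·1 + 0.19·0.737299 + 0.38·0.653846 = 0.818548.

0.819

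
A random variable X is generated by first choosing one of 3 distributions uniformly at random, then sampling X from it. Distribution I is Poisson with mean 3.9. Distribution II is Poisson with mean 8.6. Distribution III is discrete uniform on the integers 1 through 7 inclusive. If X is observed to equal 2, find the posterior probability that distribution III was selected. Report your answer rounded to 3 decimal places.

0.471

Likelihoods P(X=2 | ·): I: 0.15394; II: 0.00680823; III: 0.142857.
Posterior ∝ prior × likelihood. Numerator for III: 0.333333·0.142857 = 0.047619.
Normalizing constant: 0.333333·0.15394 + 0.333333·0.00680823 + 0.333333·0.142857 = 0.101202.
P(III | observation) = 0.047619 / 0.101202 = 0.470536.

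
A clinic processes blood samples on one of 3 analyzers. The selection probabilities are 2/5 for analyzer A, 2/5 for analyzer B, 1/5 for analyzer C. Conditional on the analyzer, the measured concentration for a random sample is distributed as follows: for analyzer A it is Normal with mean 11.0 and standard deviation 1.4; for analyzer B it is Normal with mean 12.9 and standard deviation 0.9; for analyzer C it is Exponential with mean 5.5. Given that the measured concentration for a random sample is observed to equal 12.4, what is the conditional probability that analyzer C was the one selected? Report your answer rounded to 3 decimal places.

0.017

Likelihoods f(12.4 | ·): A: 0.172836; B: 0.37988; C: 0.0190766.
Posterior ∝ prior × likelihood. Numerator for C: 0.2·0.0190766 = 0.00381532.
Normalizing constant: 0.4·0.172836 + 0.4·0.37988 + 0.2·0.0190766 = 0.224902.
P(C | observation) = 0.00381532 / 0.224902 = 0.0169644.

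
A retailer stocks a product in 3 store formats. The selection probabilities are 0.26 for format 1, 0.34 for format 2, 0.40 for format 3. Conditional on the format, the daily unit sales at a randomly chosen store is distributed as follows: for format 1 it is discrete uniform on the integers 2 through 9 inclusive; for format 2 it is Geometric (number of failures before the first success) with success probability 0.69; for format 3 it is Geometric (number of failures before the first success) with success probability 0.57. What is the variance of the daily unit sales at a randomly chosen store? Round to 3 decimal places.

Per component, 1: μ=5.5, E[X²]=35.5; 2: μ=0.449275, E[X²]=0.852972; 3: μ=0.754386, E[X²]=1.89258.
E[X] = 0.26·5.5 + 0.34·0.449275 + 0.4·0.754386 = 1.88451.
E[X²] = 0.26·35.5 + 0.34·0.852972 + 0.4·1.89258 = 10.277.
Var(X) = E[X²] − (E[X])² = 10.277 − 3.55137 = 6.72567.

6.726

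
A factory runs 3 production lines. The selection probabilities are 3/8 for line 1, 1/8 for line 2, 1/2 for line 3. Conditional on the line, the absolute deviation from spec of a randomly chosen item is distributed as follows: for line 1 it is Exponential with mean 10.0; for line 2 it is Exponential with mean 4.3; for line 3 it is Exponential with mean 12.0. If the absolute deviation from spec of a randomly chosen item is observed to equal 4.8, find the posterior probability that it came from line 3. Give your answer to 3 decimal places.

Likelihoods f(4.8 | ·): 1: 0.0618783; 2: 0.0761619; 3: 0.05586.
Posterior ∝ prior × likelihood. Numerator for 3: 0.5·0.05586 = 0.02793.
Normalizing constant: 0.375·0.0618783 + 0.125·0.0761619 + 0.5·0.05586 = 0.0606546.
P(3 | observation) = 0.02793 / 0.0606546 = 0.460476.

0.460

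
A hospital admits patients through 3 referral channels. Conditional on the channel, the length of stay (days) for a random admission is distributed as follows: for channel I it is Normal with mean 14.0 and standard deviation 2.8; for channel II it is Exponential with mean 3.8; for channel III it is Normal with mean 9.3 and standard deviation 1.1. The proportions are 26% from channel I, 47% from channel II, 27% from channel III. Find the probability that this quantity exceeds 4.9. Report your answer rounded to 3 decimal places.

0.659

Conditional on each channel, P(X > 4.9): I: 0.999423; II: 0.275416; III: 0.999968.
By total probability, P(X > 4.9) = 0.26·0.999423 + 0.47·0.275416 + 0.27·0.999968 = 0.659287.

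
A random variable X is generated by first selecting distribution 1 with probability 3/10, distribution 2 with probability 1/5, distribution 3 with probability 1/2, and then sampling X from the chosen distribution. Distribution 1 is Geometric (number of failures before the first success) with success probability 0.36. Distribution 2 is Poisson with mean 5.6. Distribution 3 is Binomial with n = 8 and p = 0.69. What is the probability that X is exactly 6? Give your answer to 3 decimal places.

0.184

Conditional on each component, P(X = 6): 1: 0.024739; 2: 0.158397; 3: 0.290386.
By total probability, P(X = 6) = 0.3·0.024739 + 0.2·0.158397 + 0.5·0.290386 = 0.184294.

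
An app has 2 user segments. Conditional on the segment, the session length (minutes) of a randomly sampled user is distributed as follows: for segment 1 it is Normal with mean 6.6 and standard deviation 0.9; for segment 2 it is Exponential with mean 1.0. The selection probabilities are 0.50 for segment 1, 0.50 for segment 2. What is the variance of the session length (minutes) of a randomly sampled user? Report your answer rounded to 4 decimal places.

Per component, 1: μ=6.6, E[X²]=44.37; 2: μ=1, E[X²]=2.
E[X] = 0.5·6.6 + 0.5·1 = 3.8.
E[X²] = 0.5·44.37 + 0.5·2 = 23.185.
Var(X) = E[X²] − (E[X])² = 23.185 − 14.44 = 8.745.

8.7450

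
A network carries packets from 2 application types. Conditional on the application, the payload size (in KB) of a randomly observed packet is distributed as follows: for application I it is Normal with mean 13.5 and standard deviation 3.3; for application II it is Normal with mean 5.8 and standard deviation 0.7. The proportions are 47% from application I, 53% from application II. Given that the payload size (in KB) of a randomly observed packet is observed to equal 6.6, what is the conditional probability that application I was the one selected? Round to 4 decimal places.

Likelihoods f(6.6 | ·): I: 0.0135847; II: 0.296614.
Posterior ∝ prior × likelihood. Numerator for I: 0.47·0.0135847 = 0.00638481.
Normalizing constant: 0.47·0.0135847 + 0.53·0.296614 = 0.16359.
P(I | observation) = 0.00638481 / 0.16359 = 0.0390293.

0.0390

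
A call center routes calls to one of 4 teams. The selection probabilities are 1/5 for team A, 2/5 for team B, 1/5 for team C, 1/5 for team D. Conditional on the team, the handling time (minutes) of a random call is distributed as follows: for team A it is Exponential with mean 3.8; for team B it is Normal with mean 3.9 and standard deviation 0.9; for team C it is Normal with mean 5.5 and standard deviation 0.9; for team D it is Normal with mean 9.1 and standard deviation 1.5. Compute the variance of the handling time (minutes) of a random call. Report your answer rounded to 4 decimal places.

7.9504

Per component, A: μ=3.8, E[X²]=28.88; B: μ=3.9, E[X²]=16.02; C: μ=5.5, E[X²]=31.06; D: μ=9.1, E[X²]=85.06.
E[X] = 0.2·3.8 + 0.4·3.9 + 0.2·5.5 + 0.2·9.1 = 5.24.
E[X²] = 0.2·28.88 + 0.4·16.02 + 0.2·31.06 + 0.2·85.06 = 35.408.
Var(X) = E[X²] − (E[X])² = 35.408 − 27.4576 = 7.9504.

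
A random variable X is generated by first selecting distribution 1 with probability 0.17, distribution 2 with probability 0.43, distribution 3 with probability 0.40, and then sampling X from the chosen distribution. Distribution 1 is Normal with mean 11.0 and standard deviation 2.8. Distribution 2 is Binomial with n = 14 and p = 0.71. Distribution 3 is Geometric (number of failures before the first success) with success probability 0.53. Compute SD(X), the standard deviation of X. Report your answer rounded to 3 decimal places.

Per component, 1: μ=11, E[X²]=128.84; 2: μ=9.94, E[X²]=101.686; 3: μ=0.886792, E[X²]=2.45959.
E[X] = 0.17·11 + 0.43·9.94 + 0.4·0.886792 = 6.49892.
E[X²] = 0.17·128.84 + 0.43·101.686 + 0.4·2.45959 = 66.6117.
Var(X) = E[X²] − (E[X])² = 66.6117 − 42.2359 = 24.3758.
SD(X) = √24.3758 = 4.93718.

4.937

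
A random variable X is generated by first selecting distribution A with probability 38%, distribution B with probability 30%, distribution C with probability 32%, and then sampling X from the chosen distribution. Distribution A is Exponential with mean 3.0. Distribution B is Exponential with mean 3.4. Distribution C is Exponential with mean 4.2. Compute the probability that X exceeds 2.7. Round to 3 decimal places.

0.458

Conditional on each component, P(X > 2.7): A: 0.40657; B: 0.45198; C: 0.525788.
By total probability, P(X > 2.7) = 0.38·0.40657 + 0.3·0.45198 + 0.32·0.525788 = 0.458343.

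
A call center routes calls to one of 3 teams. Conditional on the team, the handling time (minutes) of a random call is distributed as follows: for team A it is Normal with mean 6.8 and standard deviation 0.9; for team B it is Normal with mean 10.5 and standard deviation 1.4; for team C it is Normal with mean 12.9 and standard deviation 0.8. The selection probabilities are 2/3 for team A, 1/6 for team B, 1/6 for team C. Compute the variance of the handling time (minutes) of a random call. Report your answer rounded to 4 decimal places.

Per component, A: μ=6.8, E[X²]=47.05; B: μ=10.5, E[X²]=112.21; C: μ=12.9, E[X²]=167.05.
E[X] = 0.666667·6.8 + 0.166667·10.5 + 0.166667·12.9 = 8.43333.
E[X²] = 0.666667·47.05 + 0.166667·112.21 + 0.166667·167.05 = 77.91.
Var(X) = E[X²] − (E[X])² = 77.91 − 71.1211 = 6.78889.

6.7889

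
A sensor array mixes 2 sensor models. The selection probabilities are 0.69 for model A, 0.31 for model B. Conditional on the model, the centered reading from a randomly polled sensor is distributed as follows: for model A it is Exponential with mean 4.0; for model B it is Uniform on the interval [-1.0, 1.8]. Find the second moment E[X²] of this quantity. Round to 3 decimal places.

For each component E[X²] = Var + (mean)², giving A: 32; B: 0.813333.
Overall E[X²] = 0.69·32 + 0.31·0.813333 = 22.3321.

22.332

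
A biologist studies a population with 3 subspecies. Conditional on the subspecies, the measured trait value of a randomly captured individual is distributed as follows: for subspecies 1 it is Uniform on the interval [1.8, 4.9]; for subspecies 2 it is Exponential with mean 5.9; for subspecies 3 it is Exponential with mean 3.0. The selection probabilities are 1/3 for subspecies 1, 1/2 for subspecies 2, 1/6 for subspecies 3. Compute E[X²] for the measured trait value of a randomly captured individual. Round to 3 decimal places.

For each component E[X²] = Var + (mean)², giving 1: 12.0233; 2: 69.62; 3: 18.
Overall E[X²] = 0.333333·12.0233 + 0.5·69.62 + 0.166667·18 = 41.8178.

41.818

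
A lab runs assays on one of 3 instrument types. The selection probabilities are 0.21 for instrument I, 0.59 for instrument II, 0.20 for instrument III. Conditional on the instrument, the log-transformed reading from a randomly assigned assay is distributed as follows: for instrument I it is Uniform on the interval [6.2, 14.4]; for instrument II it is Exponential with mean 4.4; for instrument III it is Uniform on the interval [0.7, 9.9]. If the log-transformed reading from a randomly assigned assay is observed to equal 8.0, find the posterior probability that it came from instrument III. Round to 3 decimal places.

Likelihoods f(8.0 | ·): I: 0.121951; II: 0.036891; III: 0.108696.
Posterior ∝ prior × likelihood. Numerator for III: 0.2·0.108696 = 0.0217391.
Normalizing constant: 0.21·0.121951 + 0.59·0.036891 + 0.2·0.108696 = 0.0691146.
P(III | observation) = 0.0217391 / 0.0691146 = 0.314537.

0.315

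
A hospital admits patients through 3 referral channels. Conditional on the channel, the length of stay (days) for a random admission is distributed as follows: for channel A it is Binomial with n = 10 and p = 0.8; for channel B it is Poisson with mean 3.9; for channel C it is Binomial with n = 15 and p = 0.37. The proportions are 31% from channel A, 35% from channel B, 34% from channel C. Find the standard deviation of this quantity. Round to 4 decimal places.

Per component, A: μ=8, E[X²]=65.6; B: μ=3.9, E[X²]=19.11; C: μ=5.55, E[X²]=34.299.
E[X] = 0.31·8 + 0.35·3.9 + 0.34·5.55 = 5.732.
E[X²] = 0.31·65.6 + 0.35·19.11 + 0.34·34.299 = 38.6862.
Var(X) = E[X²] − (E[X])² = 38.6862 − 32.8558 = 5.83034.
SD(X) = √5.83034 = 2.41461.

2.4146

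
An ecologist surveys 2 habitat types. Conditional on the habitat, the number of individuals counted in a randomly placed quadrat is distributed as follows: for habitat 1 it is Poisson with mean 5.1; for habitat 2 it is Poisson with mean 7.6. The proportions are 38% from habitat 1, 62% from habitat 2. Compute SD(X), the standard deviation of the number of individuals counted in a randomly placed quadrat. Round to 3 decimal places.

2.850

Per component, 1: μ=5.1, E[X²]=31.11; 2: μ=7.6, E[X²]=65.36.
E[X] = 0.38·5.1 + 0.62·7.6 = 6.65.
E[X²] = 0.38·31.11 + 0.62·65.36 = 52.345.
Var(X) = E[X²] − (E[X])² = 52.345 − 44.2225 = 8.1225.
SD(X) = √8.1225 = 2.85.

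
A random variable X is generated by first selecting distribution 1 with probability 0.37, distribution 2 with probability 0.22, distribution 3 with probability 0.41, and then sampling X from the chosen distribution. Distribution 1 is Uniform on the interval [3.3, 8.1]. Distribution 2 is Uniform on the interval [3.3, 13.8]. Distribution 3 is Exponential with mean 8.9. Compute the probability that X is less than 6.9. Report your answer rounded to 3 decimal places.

Conditional on each component, P(X < 6.9): 1: 0.75; 2: 0.342857; 3: 0.539426.
By total probability, P(X < 6.9) = 0.37·0.75 + 0.22·0.342857 + 0.41·0.539426 = 0.574093.

0.574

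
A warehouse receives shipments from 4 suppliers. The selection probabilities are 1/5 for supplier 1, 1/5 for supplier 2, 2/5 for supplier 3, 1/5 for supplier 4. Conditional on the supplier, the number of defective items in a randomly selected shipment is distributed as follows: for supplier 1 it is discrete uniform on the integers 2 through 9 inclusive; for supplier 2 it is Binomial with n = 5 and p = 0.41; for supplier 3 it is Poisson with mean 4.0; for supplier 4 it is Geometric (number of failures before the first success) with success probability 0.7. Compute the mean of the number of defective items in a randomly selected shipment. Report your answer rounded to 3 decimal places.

Component means — 1: 5.5; 2: 2.05; 3: 4; 4: 0.428571.
E[X] = 0.2·5.5 + 0.2·2.05 + 0.4·4 + 0.2·0.428571 = 3.19571.

3.196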